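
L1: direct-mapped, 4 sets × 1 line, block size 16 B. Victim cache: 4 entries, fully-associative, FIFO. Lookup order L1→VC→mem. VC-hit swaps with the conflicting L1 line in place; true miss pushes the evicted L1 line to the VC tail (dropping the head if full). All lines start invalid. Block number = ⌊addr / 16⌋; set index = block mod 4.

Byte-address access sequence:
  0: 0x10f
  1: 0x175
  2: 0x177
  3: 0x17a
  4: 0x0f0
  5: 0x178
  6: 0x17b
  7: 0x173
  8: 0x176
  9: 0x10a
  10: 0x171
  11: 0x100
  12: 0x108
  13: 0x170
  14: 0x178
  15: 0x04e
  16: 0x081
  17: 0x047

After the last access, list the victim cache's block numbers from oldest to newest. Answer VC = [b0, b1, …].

  [0] addr=0x10f blk=16 s=0: MISS | VC []
  [1] addr=0x175 blk=23 s=3: MISS | VC []
  [2] addr=0x177 blk=23 s=3: L1-HIT | VC []
  [3] addr=0x17a blk=23 s=3: L1-HIT | VC []
  [4] addr=0xf0 blk=15 s=3: MISS | VC [23]
  [5] addr=0x178 blk=23 s=3: VC-HIT | VC [15]
  [6] addr=0x17b blk=23 s=3: L1-HIT | VC [15]
  [7] addr=0x173 blk=23 s=3: L1-HIT | VC [15]
  [8] addr=0x176 blk=23 s=3: L1-HIT | VC [15]
  [9] addr=0x10a blk=16 s=0: L1-HIT | VC [15]
  [10] addr=0x171 blk=23 s=3: L1-HIT | VC [15]
  [11] addr=0x100 blk=16 s=0: L1-HIT | VC [15]
  [12] addr=0x108 blk=16 s=0: L1-HIT | VC [15]
  [13] addr=0x170 blk=23 s=3: L1-HIT | VC [15]
  [14] addr=0x178 blk=23 s=3: L1-HIT | VC [15]
  [15] addr=0x4e blk=4 s=0: MISS | VC [15, 16]
  [16] addr=0x81 blk=8 s=0: MISS | VC [15, 16, 4]
  [17] addr=0x47 blk=4 s=0: VC-HIT | VC [15, 16, 8]

VC = [15, 16, 8]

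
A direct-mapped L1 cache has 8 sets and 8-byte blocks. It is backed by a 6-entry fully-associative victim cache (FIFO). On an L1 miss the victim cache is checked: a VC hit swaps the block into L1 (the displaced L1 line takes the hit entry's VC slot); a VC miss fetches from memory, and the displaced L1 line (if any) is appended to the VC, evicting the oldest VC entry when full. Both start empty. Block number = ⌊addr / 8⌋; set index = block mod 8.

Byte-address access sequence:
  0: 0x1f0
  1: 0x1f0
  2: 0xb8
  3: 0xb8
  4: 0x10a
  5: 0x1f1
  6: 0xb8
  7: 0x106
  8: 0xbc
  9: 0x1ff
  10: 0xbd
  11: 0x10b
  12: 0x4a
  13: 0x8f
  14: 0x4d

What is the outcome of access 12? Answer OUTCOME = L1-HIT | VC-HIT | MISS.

#0 0x1f0→b62/s6 MISS; vc=[]
#1 0x1f0→b62/s6 L1-HIT; vc=[]
#2 0xb8→b23/s7 MISS; vc=[]
#3 0xb8→b23/s7 L1-HIT; vc=[]
#4 0x10a→b33/s1 MISS; vc=[]
#5 0x1f1→b62/s6 L1-HIT; vc=[]
#6 0xb8→b23/s7 L1-HIT; vc=[]
#7 0x106→b32/s0 MISS; vc=[]
#8 0xbc→b23/s7 L1-HIT; vc=[]
#9 0x1ff→b63/s7 MISS; vc=[23]
#10 0xbd→b23/s7 VC-HIT; vc=[63]
#11 0x10b→b33/s1 L1-HIT; vc=[63]
#12 0x4a→b9/s1 MISS; vc=[63,33]
#13 0x8f→b17/s1 MISS; vc=[63,33,9]
#14 0x4d→b9/s1 VC-HIT; vc=[63,33,17]

OUTCOME = MISS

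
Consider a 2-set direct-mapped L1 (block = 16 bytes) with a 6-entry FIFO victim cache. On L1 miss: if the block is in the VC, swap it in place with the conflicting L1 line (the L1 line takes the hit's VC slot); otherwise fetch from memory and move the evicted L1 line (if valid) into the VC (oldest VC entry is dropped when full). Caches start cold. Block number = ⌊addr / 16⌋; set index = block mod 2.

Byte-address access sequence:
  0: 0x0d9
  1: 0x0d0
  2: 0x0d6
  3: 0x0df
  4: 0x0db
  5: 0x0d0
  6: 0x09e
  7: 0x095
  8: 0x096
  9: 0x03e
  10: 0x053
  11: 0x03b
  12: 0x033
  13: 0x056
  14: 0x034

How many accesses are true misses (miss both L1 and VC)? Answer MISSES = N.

0: 0xd9 (blk 13, set 1) → MISS  vc=[]
1: 0xd0 (blk 13, set 1) → L1-HIT  vc=[]
2: 0xd6 (blk 13, set 1) → L1-HIT  vc=[]
3: 0xdf (blk 13, set 1) → L1-HIT  vc=[]
4: 0xdb (blk 13, set 1) → L1-HIT  vc=[]
5: 0xd0 (blk 13, set 1) → L1-HIT  vc=[]
6: 0x9e (blk 9, set 1) → MISS  vc=[13]
7: 0x95 (blk 9, set 1) → L1-HIT  vc=[13]
8: 0x96 (blk 9, set 1) → L1-HIT  vc=[13]
9: 0x3e (blk 3, set 1) → MISS  vc=[13, 9]
10: 0x53 (blk 5, set 1) → MISS  vc=[13, 9, 3]
11: 0x3b (blk 3, set 1) → VC-HIT  vc=[13, 9, 5]
12: 0x33 (blk 3, set 1) → L1-HIT  vc=[13, 9, 5]
13: 0x56 (blk 5, set 1) → VC-HIT  vc=[13, 9, 3]
14: 0x34 (blk 3, set 1) → VC-HIT  vc=[13, 9, 5]

MISSES = 4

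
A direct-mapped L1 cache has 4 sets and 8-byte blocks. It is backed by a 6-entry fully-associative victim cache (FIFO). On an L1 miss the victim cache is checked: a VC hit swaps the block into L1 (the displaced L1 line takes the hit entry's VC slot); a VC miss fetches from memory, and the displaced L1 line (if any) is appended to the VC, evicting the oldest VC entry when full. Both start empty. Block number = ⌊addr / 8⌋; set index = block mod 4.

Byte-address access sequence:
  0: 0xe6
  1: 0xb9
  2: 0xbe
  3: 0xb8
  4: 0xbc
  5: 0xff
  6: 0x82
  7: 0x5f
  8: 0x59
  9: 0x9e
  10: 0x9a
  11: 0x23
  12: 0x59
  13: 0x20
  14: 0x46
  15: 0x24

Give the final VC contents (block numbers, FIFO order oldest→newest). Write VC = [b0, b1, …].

#0 0xe6→b28/s0 MISS; vc=[]
#1 0xb9→b23/s3 MISS; vc=[]
#2 0xbe→b23/s3 L1-HIT; vc=[]
#3 0xb8→b23/s3 L1-HIT; vc=[]
#4 0xbc→b23/s3 L1-HIT; vc=[]
#5 0xff→b31/s3 MISS; vc=[23]
#6 0x82→b16/s0 MISS; vc=[23,28]
#7 0x5f→b11/s3 MISS; vc=[23,28,31]
#8 0x59→b11/s3 L1-HIT; vc=[23,28,31]
#9 0x9e→b19/s3 MISS; vc=[23,28,31,11]
#10 0x9a→b19/s3 L1-HIT; vc=[23,28,31,11]
#11 0x23→b4/s0 MISS; vc=[23,28,31,11,16]
#12 0x59→b11/s3 VC-HIT; vc=[23,28,31,19,16]
#13 0x20→b4/s0 L1-HIT; vc=[23,28,31,19,16]
#14 0x46→b8/s0 MISS; vc=[23,28,31,19,16,4]
#15 0x24→b4/s0 VC-HIT; vc=[23,28,31,19,16,8]

VC = [23, 28, 31, 19, 16, 8]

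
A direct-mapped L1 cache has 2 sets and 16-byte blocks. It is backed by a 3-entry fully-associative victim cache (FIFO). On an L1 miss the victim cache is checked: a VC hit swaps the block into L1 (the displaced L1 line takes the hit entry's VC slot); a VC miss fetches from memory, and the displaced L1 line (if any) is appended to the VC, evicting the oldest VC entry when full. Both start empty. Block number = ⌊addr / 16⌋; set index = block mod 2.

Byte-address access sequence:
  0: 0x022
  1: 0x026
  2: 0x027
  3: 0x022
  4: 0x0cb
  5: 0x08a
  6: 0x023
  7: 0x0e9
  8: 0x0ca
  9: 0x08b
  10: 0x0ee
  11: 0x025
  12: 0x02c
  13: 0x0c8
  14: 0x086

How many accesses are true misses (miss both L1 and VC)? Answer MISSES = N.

  [0] addr=0x22 blk=2 s=0: MISS | VC []
  [1] addr=0x26 blk=2 s=0: L1-HIT | VC []
  [2] addr=0x27 blk=2 s=0: L1-HIT | VC []
  [3] addr=0x22 blk=2 s=0: L1-HIT | VC []
  [4] addr=0xcb blk=12 s=0: MISS | VC [2]
  [5] addr=0x8a blk=8 s=0: MISS | VC [2, 12]
  [6] addr=0x23 blk=2 s=0: VC-HIT | VC [8, 12]
  [7] addr=0xe9 blk=14 s=0: MISS | VC [8, 12, 2]
  [8] addr=0xca blk=12 s=0: VC-HIT | VC [8, 14, 2]
  [9] addr=0x8b blk=8 s=0: VC-HIT | VC [12, 14, 2]
  [10] addr=0xee blk=14 s=0: VC-HIT | VC [12, 8, 2]
  [11] addr=0x25 blk=2 s=0: VC-HIT | VC [12, 8, 14]
  [12] addr=0x2c blk=2 s=0: L1-HIT | VC [12, 8, 14]
  [13] addr=0xc8 blk=12 s=0: VC-HIT | VC [2, 8, 14]
  [14] addr=0x86 blk=8 s=0: VC-HIT | VC [2, 12, 14]

MISSES = 4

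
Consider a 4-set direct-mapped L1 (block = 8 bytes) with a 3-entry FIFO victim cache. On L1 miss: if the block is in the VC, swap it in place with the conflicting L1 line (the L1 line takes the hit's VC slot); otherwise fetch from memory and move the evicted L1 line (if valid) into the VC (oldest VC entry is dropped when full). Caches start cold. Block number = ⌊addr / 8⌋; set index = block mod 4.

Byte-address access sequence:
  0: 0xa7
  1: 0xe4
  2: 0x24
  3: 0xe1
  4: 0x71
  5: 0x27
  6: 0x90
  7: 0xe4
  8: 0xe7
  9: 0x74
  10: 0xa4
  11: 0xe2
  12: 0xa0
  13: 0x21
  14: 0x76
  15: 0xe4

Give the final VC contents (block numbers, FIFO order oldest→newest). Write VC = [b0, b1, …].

VC = [4, 20, 18]

#0 0xa7→b20/s0 MISS; vc=[]
#1 0xe4→b28/s0 MISS; vc=[20]
#2 0x24→b4/s0 MISS; vc=[20,28]
#3 0xe1→b28/s0 VC-HIT; vc=[20,4]
#4 0x71→b14/s2 MISS; vc=[20,4]
#5 0x27→b4/s0 VC-HIT; vc=[20,28]
#6 0x90→b18/s2 MISS; vc=[20,28,14]
#7 0xe4→b28/s0 VC-HIT; vc=[20,4,14]
#8 0xe7→b28/s0 L1-HIT; vc=[20,4,14]
#9 0x74→b14/s2 VC-HIT; vc=[20,4,18]
#10 0xa4→b20/s0 VC-HIT; vc=[28,4,18]
#11 0xe2→b28/s0 VC-HIT; vc=[20,4,18]
#12 0xa0→b20/s0 VC-HIT; vc=[28,4,18]
#13 0x21→b4/s0 VC-HIT; vc=[28,20,18]
#14 0x76→b14/s2 L1-HIT; vc=[28,20,18]
#15 0xe4→b28/s0 VC-HIT; vc=[4,20,18]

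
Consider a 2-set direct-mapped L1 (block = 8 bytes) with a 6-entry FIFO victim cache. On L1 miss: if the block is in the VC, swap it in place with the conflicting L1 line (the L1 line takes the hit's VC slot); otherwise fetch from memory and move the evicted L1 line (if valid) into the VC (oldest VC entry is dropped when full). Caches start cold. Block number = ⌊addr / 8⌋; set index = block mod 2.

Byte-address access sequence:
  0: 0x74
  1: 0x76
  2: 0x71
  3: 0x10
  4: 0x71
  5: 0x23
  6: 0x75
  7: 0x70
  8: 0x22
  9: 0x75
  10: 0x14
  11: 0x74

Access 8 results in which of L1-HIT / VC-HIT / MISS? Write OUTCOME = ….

OUTCOME = VC-HIT

  [0] addr=0x74 blk=14 s=0: MISS | VC []
  [1] addr=0x76 blk=14 s=0: L1-HIT | VC []
  [2] addr=0x71 blk=14 s=0: L1-HIT | VC []
  [3] addr=0x10 blk=2 s=0: MISS | VC [14]
  [4] addr=0x71 blk=14 s=0: VC-HIT | VC [2]
  [5] addr=0x23 blk=4 s=0: MISS | VC [2, 14]
  [6] addr=0x75 blk=14 s=0: VC-HIT | VC [2, 4]
  [7] addr=0x70 blk=14 s=0: L1-HIT | VC [2, 4]
  [8] addr=0x22 blk=4 s=0: VC-HIT | VC [2, 14]
  [9] addr=0x75 blk=14 s=0: VC-HIT | VC [2, 4]
  [10] addr=0x14 blk=2 s=0: VC-HIT | VC [14, 4]
  [11] addr=0x74 blk=14 s=0: VC-HIT | VC [2, 4]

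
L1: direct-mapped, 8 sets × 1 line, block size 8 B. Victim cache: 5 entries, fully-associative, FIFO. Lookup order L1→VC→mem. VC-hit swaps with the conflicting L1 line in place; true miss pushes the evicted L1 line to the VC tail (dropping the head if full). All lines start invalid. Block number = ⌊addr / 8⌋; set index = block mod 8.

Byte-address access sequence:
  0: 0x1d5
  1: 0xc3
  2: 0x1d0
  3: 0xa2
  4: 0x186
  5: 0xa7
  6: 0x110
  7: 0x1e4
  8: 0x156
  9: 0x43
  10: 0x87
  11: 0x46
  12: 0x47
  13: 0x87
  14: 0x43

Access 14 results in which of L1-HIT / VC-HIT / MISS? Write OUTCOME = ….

OUTCOME = VC-HIT

#0 0x1d5→b58/s2 MISS; vc=[]
#1 0xc3→b24/s0 MISS; vc=[]
#2 0x1d0→b58/s2 L1-HIT; vc=[]
#3 0xa2→b20/s4 MISS; vc=[]
#4 0x186→b48/s0 MISS; vc=[24]
#5 0xa7→b20/s4 L1-HIT; vc=[24]
#6 0x110→b34/s2 MISS; vc=[24,58]
#7 0x1e4→b60/s4 MISS; vc=[24,58,20]
#8 0x156→b42/s2 MISS; vc=[24,58,20,34]
#9 0x43→b8/s0 MISS; vc=[24,58,20,34,48]
#10 0x87→b16/s0 MISS; vc=[58,20,34,48,8]
#11 0x46→b8/s0 VC-HIT; vc=[58,20,34,48,16]
#12 0x47→b8/s0 L1-HIT; vc=[58,20,34,48,16]
#13 0x87→b16/s0 VC-HIT; vc=[58,20,34,48,8]
#14 0x43→b8/s0 VC-HIT; vc=[58,20,34,48,16]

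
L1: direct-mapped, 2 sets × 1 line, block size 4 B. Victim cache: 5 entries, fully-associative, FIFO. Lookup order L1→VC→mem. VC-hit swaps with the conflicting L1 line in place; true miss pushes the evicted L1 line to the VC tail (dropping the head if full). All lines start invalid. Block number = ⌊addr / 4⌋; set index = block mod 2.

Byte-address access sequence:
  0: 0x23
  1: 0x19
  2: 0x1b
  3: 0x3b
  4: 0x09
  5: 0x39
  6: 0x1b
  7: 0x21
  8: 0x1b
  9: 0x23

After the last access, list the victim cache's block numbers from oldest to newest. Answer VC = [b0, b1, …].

VC = [6, 14, 2]

0: 0x23 (blk 8, set 0) → MISS  vc=[]
1: 0x19 (blk 6, set 0) → MISS  vc=[8]
2: 0x1b (blk 6, set 0) → L1-HIT  vc=[8]
3: 0x3b (blk 14, set 0) → MISS  vc=[8, 6]
4: 0x9 (blk 2, set 0) → MISS  vc=[8, 6, 14]
5: 0x39 (blk 14, set 0) → VC-HIT  vc=[8, 6, 2]
6: 0x1b (blk 6, set 0) → VC-HIT  vc=[8, 14, 2]
7: 0x21 (blk 8, set 0) → VC-HIT  vc=[6, 14, 2]
8: 0x1b (blk 6, set 0) → VC-HIT  vc=[8, 14, 2]
9: 0x23 (blk 8, set 0) → VC-HIT  vc=[6, 14, 2]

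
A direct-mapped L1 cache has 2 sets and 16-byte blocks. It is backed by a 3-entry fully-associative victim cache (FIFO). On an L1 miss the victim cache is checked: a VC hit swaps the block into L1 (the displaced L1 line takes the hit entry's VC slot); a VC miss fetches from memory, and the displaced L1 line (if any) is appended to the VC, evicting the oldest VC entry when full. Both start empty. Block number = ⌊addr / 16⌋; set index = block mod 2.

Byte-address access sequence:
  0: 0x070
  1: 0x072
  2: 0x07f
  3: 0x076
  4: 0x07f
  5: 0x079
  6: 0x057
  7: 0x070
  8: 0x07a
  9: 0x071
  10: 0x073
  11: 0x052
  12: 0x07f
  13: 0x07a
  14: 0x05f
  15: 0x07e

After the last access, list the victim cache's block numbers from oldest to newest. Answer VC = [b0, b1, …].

VC = [5]

  [0] addr=0x70 blk=7 s=1: MISS | VC []
  [1] addr=0x72 blk=7 s=1: L1-HIT | VC []
  [2] addr=0x7f blk=7 s=1: L1-HIT | VC []
  [3] addr=0x76 blk=7 s=1: L1-HIT | VC []
  [4] addr=0x7f blk=7 s=1: L1-HIT | VC []
  [5] addr=0x79 blk=7 s=1: L1-HIT | VC []
  [6] addr=0x57 blk=5 s=1: MISS | VC [7]
  [7] addr=0x70 blk=7 s=1: VC-HIT | VC [5]
  [8] addr=0x7a blk=7 s=1: L1-HIT | VC [5]
  [9] addr=0x71 blk=7 s=1: L1-HIT | VC [5]
  [10] addr=0x73 blk=7 s=1: L1-HIT | VC [5]
  [11] addr=0x52 blk=5 s=1: VC-HIT | VC [7]
  [12] addr=0x7f blk=7 s=1: VC-HIT | VC [5]
  [13] addr=0x7a blk=7 s=1: L1-HIT | VC [5]
  [14] addr=0x5f blk=5 s=1: VC-HIT | VC [7]
  [15] addr=0x7e blk=7 s=1: VC-HIT | VC [5]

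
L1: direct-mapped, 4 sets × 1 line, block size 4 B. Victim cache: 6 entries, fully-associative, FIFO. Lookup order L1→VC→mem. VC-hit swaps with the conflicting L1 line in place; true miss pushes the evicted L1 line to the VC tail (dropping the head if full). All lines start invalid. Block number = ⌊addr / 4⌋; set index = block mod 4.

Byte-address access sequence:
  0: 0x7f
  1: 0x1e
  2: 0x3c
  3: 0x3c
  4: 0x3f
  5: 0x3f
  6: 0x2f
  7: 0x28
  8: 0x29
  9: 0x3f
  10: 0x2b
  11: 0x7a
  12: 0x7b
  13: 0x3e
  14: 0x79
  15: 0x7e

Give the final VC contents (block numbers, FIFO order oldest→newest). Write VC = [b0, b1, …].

VC = [15, 7, 11, 10]

0: 0x7f (blk 31, set 3) → MISS  vc=[]
1: 0x1e (blk 7, set 3) → MISS  vc=[31]
2: 0x3c (blk 15, set 3) → MISS  vc=[31, 7]
3: 0x3c (blk 15, set 3) → L1-HIT  vc=[31, 7]
4: 0x3f (blk 15, set 3) → L1-HIT  vc=[31, 7]
5: 0x3f (blk 15, set 3) → L1-HIT  vc=[31, 7]
6: 0x2f (blk 11, set 3) → MISS  vc=[31, 7, 15]
7: 0x28 (blk 10, set 2) → MISS  vc=[31, 7, 15]
8: 0x29 (blk 10, set 2) → L1-HIT  vc=[31, 7, 15]
9: 0x3f (blk 15, set 3) → VC-HIT  vc=[31, 7, 11]
10: 0x2b (blk 10, set 2) → L1-HIT  vc=[31, 7, 11]
11: 0x7a (blk 30, set 2) → MISS  vc=[31, 7, 11, 10]
12: 0x7b (blk 30, set 2) → L1-HIT  vc=[31, 7, 11, 10]
13: 0x3e (blk 15, set 3) → L1-HIT  vc=[31, 7, 11, 10]
14: 0x79 (blk 30, set 2) → L1-HIT  vc=[31, 7, 11, 10]
15: 0x7e (blk 31, set 3) → VC-HIT  vc=[15, 7, 11, 10]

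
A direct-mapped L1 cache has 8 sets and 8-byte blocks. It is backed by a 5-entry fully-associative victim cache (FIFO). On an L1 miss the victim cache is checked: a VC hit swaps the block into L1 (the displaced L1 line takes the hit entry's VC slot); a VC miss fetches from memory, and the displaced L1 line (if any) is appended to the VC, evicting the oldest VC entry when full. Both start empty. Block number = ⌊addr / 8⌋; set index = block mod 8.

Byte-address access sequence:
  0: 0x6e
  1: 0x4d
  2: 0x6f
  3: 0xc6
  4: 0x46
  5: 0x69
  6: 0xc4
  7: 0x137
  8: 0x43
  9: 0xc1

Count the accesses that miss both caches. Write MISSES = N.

#0 0x6e→b13/s5 MISS; vc=[]
#1 0x4d→b9/s1 MISS; vc=[]
#2 0x6f→b13/s5 L1-HIT; vc=[]
#3 0xc6→b24/s0 MISS; vc=[]
#4 0x46→b8/s0 MISS; vc=[24]
#5 0x69→b13/s5 L1-HIT; vc=[24]
#6 0xc4→b24/s0 VC-HIT; vc=[8]
#7 0x137→b38/s6 MISS; vc=[8]
#8 0x43→b8/s0 VC-HIT; vc=[24]
#9 0xc1→b24/s0 VC-HIT; vc=[8]

MISSES = 5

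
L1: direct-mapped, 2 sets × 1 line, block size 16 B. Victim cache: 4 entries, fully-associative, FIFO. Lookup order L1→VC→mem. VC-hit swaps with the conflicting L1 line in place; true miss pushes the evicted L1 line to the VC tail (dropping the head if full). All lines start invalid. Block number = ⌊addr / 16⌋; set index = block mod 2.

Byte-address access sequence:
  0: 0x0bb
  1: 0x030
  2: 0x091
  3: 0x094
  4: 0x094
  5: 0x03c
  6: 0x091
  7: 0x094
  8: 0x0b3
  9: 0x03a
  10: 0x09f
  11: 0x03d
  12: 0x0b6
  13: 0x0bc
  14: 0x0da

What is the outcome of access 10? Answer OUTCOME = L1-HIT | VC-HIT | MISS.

#0 0xbb→b11/s1 MISS; vc=[]
#1 0x30→b3/s1 MISS; vc=[11]
#2 0x91→b9/s1 MISS; vc=[11,3]
#3 0x94→b9/s1 L1-HIT; vc=[11,3]
#4 0x94→b9/s1 L1-HIT; vc=[11,3]
#5 0x3c→b3/s1 VC-HIT; vc=[11,9]
#6 0x91→b9/s1 VC-HIT; vc=[11,3]
#7 0x94→b9/s1 L1-HIT; vc=[11,3]
#8 0xb3→b11/s1 VC-HIT; vc=[9,3]
#9 0x3a→b3/s1 VC-HIT; vc=[9,11]
#10 0x9f→b9/s1 VC-HIT; vc=[3,11]
#11 0x3d→b3/s1 VC-HIT; vc=[9,11]
#12 0xb6→b11/s1 VC-HIT; vc=[9,3]
#13 0xbc→b11/s1 L1-HIT; vc=[9,3]
#14 0xda→b13/s1 MISS; vc=[9,3,11]

OUTCOME = VC-HIT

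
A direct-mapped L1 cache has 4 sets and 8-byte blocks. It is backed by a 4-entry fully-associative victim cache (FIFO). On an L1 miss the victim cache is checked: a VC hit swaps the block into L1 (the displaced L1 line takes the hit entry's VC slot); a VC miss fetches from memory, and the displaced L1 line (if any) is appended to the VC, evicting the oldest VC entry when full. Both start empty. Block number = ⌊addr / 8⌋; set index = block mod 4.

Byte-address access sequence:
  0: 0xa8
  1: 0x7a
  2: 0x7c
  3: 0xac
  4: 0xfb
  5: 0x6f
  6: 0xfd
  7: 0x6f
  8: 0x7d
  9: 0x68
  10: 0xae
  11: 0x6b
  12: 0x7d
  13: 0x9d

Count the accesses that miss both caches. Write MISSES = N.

MISSES = 5

  [0] addr=0xa8 blk=21 s=1: MISS | VC []
  [1] addr=0x7a blk=15 s=3: MISS | VC []
  [2] addr=0x7c blk=15 s=3: L1-HIT | VC []
  [3] addr=0xac blk=21 s=1: L1-HIT | VC []
  [4] addr=0xfb blk=31 s=3: MISS | VC [15]
  [5] addr=0x6f blk=13 s=1: MISS | VC [15, 21]
  [6] addr=0xfd blk=31 s=3: L1-HIT | VC [15, 21]
  [7] addr=0x6f blk=13 s=1: L1-HIT | VC [15, 21]
  [8] addr=0x7d blk=15 s=3: VC-HIT | VC [31, 21]
  [9] addr=0x68 blk=13 s=1: L1-HIT | VC [31, 21]
  [10] addr=0xae blk=21 s=1: VC-HIT | VC [31, 13]
  [11] addr=0x6b blk=13 s=1: VC-HIT | VC [31, 21]
  [12] addr=0x7d blk=15 s=3: L1-HIT | VC [31, 21]
  [13] addr=0x9d blk=19 s=3: MISS | VC [31, 21, 15]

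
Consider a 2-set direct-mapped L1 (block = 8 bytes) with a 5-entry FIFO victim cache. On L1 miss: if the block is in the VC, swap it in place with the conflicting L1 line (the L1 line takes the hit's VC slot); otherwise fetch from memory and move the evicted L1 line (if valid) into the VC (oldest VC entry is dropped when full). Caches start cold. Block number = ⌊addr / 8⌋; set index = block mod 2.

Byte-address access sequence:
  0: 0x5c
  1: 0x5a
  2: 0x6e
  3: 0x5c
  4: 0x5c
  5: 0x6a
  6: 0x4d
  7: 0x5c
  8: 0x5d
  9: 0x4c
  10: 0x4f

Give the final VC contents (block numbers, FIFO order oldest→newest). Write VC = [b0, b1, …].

  [0] addr=0x5c blk=11 s=1: MISS | VC []
  [1] addr=0x5a blk=11 s=1: L1-HIT | VC []
  [2] addr=0x6e blk=13 s=1: MISS | VC [11]
  [3] addr=0x5c blk=11 s=1: VC-HIT | VC [13]
  [4] addr=0x5c blk=11 s=1: L1-HIT | VC [13]
  [5] addr=0x6a blk=13 s=1: VC-HIT | VC [11]
  [6] addr=0x4d blk=9 s=1: MISS | VC [11, 13]
  [7] addr=0x5c blk=11 s=1: VC-HIT | VC [9, 13]
  [8] addr=0x5d blk=11 s=1: L1-HIT | VC [9, 13]
  [9] addr=0x4c blk=9 s=1: VC-HIT | VC [11, 13]
  [10] addr=0x4f blk=9 s=1: L1-HIT | VC [11, 13]

VC = [11, 13]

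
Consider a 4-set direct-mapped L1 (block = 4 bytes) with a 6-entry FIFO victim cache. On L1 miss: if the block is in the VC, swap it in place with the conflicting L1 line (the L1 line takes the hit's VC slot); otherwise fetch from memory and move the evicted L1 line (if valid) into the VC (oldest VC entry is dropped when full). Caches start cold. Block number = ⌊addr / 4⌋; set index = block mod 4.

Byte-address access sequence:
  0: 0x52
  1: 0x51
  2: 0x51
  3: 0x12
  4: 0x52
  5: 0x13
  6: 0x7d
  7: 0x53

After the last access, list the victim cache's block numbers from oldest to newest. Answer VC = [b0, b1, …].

VC = [4]

#0 0x52→b20/s0 MISS; vc=[]
#1 0x51→b20/s0 L1-HIT; vc=[]
#2 0x51→b20/s0 L1-HIT; vc=[]
#3 0x12→b4/s0 MISS; vc=[20]
#4 0x52→b20/s0 VC-HIT; vc=[4]
#5 0x13→b4/s0 VC-HIT; vc=[20]
#6 0x7d→b31/s3 MISS; vc=[20]
#7 0x53→b20/s0 VC-HIT; vc=[4]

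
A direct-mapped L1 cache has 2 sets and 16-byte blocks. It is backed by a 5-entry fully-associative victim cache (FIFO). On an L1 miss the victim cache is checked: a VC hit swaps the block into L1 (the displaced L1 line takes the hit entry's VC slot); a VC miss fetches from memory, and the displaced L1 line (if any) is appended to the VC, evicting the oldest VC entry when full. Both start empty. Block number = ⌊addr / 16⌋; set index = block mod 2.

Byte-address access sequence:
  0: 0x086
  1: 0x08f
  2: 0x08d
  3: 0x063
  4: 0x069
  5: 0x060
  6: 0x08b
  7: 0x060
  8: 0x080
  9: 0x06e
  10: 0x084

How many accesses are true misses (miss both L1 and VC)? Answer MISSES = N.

MISSES = 2

#0 0x86→b8/s0 MISS; vc=[]
#1 0x8f→b8/s0 L1-HIT; vc=[]
#2 0x8d→b8/s0 L1-HIT; vc=[]
#3 0x63→b6/s0 MISS; vc=[8]
#4 0x69→b6/s0 L1-HIT; vc=[8]
#5 0x60→b6/s0 L1-HIT; vc=[8]
#6 0x8b→b8/s0 VC-HIT; vc=[6]
#7 0x60→b6/s0 VC-HIT; vc=[8]
#8 0x80→b8/s0 VC-HIT; vc=[6]
#9 0x6e→b6/s0 VC-HIT; vc=[8]
#10 0x84→b8/s0 VC-HIT; vc=[6]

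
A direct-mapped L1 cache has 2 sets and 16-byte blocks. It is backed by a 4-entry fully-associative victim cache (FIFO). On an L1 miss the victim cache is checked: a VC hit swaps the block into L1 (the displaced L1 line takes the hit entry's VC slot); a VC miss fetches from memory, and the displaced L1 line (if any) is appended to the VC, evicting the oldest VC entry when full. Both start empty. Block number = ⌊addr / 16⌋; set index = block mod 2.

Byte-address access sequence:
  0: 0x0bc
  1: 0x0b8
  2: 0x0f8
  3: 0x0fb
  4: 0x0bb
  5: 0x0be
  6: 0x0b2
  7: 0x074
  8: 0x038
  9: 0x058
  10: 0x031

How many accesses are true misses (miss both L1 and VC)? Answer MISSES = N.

  [0] addr=0xbc blk=11 s=1: MISS | VC []
  [1] addr=0xb8 blk=11 s=1: L1-HIT | VC []
  [2] addr=0xf8 blk=15 s=1: MISS | VC [11]
  [3] addr=0xfb blk=15 s=1: L1-HIT | VC [11]
  [4] addr=0xbb blk=11 s=1: VC-HIT | VC [15]
  [5] addr=0xbe blk=11 s=1: L1-HIT | VC [15]
  [6] addr=0xb2 blk=11 s=1: L1-HIT | VC [15]
  [7] addr=0x74 blk=7 s=1: MISS | VC [15, 11]
  [8] addr=0x38 blk=3 s=1: MISS | VC [15, 11, 7]
  [9] addr=0x58 blk=5 s=1: MISS | VC [15, 11, 7, 3]
  [10] addr=0x31 blk=3 s=1: VC-HIT | VC [15, 11, 7, 5]

MISSES = 5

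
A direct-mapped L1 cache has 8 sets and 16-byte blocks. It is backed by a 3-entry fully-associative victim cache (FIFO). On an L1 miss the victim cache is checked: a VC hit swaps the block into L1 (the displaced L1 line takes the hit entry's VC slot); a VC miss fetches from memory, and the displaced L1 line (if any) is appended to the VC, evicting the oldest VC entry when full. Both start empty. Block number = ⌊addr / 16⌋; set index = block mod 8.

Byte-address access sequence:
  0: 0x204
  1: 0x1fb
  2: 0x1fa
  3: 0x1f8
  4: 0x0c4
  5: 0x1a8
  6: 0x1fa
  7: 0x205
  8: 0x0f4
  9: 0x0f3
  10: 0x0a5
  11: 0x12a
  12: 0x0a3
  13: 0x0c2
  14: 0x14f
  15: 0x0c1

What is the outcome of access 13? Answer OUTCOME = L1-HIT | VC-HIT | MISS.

OUTCOME = L1-HIT

  [0] addr=0x204 blk=32 s=0: MISS | VC []
  [1] addr=0x1fb blk=31 s=7: MISS | VC []
  [2] addr=0x1fa blk=31 s=7: L1-HIT | VC []
  [3] addr=0x1f8 blk=31 s=7: L1-HIT | VC []
  [4] addr=0xc4 blk=12 s=4: MISS | VC []
  [5] addr=0x1a8 blk=26 s=2: MISS | VC []
  [6] addr=0x1fa blk=31 s=7: L1-HIT | VC []
  [7] addr=0x205 blk=32 s=0: L1-HIT | VC []
  [8] addr=0xf4 blk=15 s=7: MISS | VC [31]
  [9] addr=0xf3 blk=15 s=7: L1-HIT | VC [31]
  [10] addr=0xa5 blk=10 s=2: MISS | VC [31, 26]
  [11] addr=0x12a blk=18 s=2: MISS | VC [31, 26, 10]
  [12] addr=0xa3 blk=10 s=2: VC-HIT | VC [31, 26, 18]
  [13] addr=0xc2 blk=12 s=4: L1-HIT | VC [31, 26, 18]
  [14] addr=0x14f blk=20 s=4: MISS | VC [26, 18, 12]
  [15] addr=0xc1 blk=12 s=4: VC-HIT | VC [26, 18, 20]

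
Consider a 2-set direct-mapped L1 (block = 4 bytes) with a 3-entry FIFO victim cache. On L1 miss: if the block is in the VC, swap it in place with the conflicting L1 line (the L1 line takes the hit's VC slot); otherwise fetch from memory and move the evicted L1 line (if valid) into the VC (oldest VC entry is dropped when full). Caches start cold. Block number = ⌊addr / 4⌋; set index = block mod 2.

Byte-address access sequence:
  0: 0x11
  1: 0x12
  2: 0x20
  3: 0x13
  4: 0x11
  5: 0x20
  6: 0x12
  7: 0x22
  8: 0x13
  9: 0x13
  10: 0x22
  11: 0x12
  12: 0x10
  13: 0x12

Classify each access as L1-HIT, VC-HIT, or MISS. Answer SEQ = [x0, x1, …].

  [0] addr=0x11 blk=4 s=0: MISS | VC []
  [1] addr=0x12 blk=4 s=0: L1-HIT | VC []
  [2] addr=0x20 blk=8 s=0: MISS | VC [4]
  [3] addr=0x13 blk=4 s=0: VC-HIT | VC [8]
  [4] addr=0x11 blk=4 s=0: L1-HIT | VC [8]
  [5] addr=0x20 blk=8 s=0: VC-HIT | VC [4]
  [6] addr=0x12 blk=4 s=0: VC-HIT | VC [8]
  [7] addr=0x22 blk=8 s=0: VC-HIT | VC [4]
  [8] addr=0x13 blk=4 s=0: VC-HIT | VC [8]
  [9] addr=0x13 blk=4 s=0: L1-HIT | VC [8]
  [10] addr=0x22 blk=8 s=0: VC-HIT | VC [4]
  [11] addr=0x12 blk=4 s=0: VC-HIT | VC [8]
  [12] addr=0x10 blk=4 s=0: L1-HIT | VC [8]
  [13] addr=0x12 blk=4 s=0: L1-HIT | VC [8]

SEQ = [MISS, L1-HIT, MISS, VC-HIT, L1-HIT, VC-HIT, VC-HIT, VC-HIT, VC-HIT, L1-HIT, VC-HIT, VC-HIT, L1-HIT, L1-HIT]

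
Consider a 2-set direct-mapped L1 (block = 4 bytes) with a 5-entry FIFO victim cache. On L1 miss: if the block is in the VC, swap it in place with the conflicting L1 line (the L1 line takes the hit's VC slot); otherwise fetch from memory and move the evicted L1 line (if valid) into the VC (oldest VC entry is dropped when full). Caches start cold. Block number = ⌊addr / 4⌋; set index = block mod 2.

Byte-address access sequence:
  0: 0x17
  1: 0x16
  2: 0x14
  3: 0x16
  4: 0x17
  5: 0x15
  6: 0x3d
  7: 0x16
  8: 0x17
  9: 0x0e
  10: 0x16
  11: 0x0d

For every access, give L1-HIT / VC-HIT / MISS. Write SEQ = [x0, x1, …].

SEQ = [MISS, L1-HIT, L1-HIT, L1-HIT, L1-HIT, L1-HIT, MISS, VC-HIT, L1-HIT, MISS, VC-HIT, VC-HIT]

  [0] addr=0x17 blk=5 s=1: MISS | VC []
  [1] addr=0x16 blk=5 s=1: L1-HIT | VC []
  [2] addr=0x14 blk=5 s=1: L1-HIT | VC []
  [3] addr=0x16 blk=5 s=1: L1-HIT | VC []
  [4] addr=0x17 blk=5 s=1: L1-HIT | VC []
  [5] addr=0x15 blk=5 s=1: L1-HIT | VC []
  [6] addr=0x3d blk=15 s=1: MISS | VC [5]
  [7] addr=0x16 blk=5 s=1: VC-HIT | VC [15]
  [8] addr=0x17 blk=5 s=1: L1-HIT | VC [15]
  [9] addr=0xe blk=3 s=1: MISS | VC [15, 5]
  [10] addr=0x16 blk=5 s=1: VC-HIT | VC [15, 3]
  [11] addr=0xd blk=3 s=1: VC-HIT | VC [15, 5]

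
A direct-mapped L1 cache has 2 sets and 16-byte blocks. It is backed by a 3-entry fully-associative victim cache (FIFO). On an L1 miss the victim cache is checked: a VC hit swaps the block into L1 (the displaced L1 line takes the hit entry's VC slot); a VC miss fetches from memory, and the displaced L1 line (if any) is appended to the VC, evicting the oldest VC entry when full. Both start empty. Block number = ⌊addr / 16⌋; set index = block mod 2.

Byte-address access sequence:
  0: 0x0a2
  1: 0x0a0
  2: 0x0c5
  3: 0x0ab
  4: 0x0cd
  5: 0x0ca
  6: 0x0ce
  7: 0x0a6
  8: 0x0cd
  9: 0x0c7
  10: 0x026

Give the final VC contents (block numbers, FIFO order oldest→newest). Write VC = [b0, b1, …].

VC = [10, 12]

#0 0xa2→b10/s0 MISS; vc=[]
#1 0xa0→b10/s0 L1-HIT; vc=[]
#2 0xc5→b12/s0 MISS; vc=[10]
#3 0xab→b10/s0 VC-HIT; vc=[12]
#4 0xcd→b12/s0 VC-HIT; vc=[10]
#5 0xca→b12/s0 L1-HIT; vc=[10]
#6 0xce→b12/s0 L1-HIT; vc=[10]
#7 0xa6→b10/s0 VC-HIT; vc=[12]
#8 0xcd→b12/s0 VC-HIT; vc=[10]
#9 0xc7→b12/s0 L1-HIT; vc=[10]
#10 0x26→b2/s0 MISS; vc=[10,12]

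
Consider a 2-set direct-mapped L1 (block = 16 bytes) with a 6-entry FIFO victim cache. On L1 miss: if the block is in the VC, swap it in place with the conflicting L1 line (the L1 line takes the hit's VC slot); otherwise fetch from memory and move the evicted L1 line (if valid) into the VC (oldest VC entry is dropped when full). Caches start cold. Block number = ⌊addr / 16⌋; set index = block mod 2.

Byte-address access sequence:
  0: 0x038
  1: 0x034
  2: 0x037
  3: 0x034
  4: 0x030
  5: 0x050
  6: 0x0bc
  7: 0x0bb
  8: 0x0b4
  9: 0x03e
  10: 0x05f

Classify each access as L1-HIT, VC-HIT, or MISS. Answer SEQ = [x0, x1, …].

SEQ = [MISS, L1-HIT, L1-HIT, L1-HIT, L1-HIT, MISS, MISS, L1-HIT, L1-HIT, VC-HIT, VC-HIT]

#0 0x38→b3/s1 MISS; vc=[]
#1 0x34→b3/s1 L1-HIT; vc=[]
#2 0x37→b3/s1 L1-HIT; vc=[]
#3 0x34→b3/s1 L1-HIT; vc=[]
#4 0x30→b3/s1 L1-HIT; vc=[]
#5 0x50→b5/s1 MISS; vc=[3]
#6 0xbc→b11/s1 MISS; vc=[3,5]
#7 0xbb→b11/s1 L1-HIT; vc=[3,5]
#8 0xb4→b11/s1 L1-HIT; vc=[3,5]
#9 0x3e→b3/s1 VC-HIT; vc=[11,5]
#10 0x5f→b5/s1 VC-HIT; vc=[11,3]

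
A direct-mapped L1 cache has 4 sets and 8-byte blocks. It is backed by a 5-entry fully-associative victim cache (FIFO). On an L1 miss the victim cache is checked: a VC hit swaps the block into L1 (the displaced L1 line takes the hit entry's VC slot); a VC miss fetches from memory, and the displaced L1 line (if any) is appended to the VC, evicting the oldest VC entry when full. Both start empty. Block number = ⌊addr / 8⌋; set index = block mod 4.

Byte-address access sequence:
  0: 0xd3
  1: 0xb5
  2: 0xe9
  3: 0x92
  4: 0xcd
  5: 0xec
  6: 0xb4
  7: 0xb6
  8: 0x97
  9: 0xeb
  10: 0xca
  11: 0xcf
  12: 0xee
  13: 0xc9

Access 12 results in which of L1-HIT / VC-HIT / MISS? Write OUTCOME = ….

OUTCOME = VC-HIT

0: 0xd3 (blk 26, set 2) → MISS  vc=[]
1: 0xb5 (blk 22, set 2) → MISS  vc=[26]
2: 0xe9 (blk 29, set 1) → MISS  vc=[26]
3: 0x92 (blk 18, set 2) → MISS  vc=[26, 22]
4: 0xcd (blk 25, set 1) → MISS  vc=[26, 22, 29]
5: 0xec (blk 29, set 1) → VC-HIT  vc=[26, 22, 25]
6: 0xb4 (blk 22, set 2) → VC-HIT  vc=[26, 18, 25]
7: 0xb6 (blk 22, set 2) → L1-HIT  vc=[26, 18, 25]
8: 0x97 (blk 18, set 2) → VC-HIT  vc=[26, 22, 25]
9: 0xeb (blk 29, set 1) → L1-HIT  vc=[26, 22, 25]
10: 0xca (blk 25, set 1) → VC-HIT  vc=[26, 22, 29]
11: 0xcf (blk 25, set 1) → L1-HIT  vc=[26, 22, 29]
12: 0xee (blk 29, set 1) → VC-HIT  vc=[26, 22, 25]
13: 0xc9 (blk 25, set 1) → VC-HIT  vc=[26, 22, 29]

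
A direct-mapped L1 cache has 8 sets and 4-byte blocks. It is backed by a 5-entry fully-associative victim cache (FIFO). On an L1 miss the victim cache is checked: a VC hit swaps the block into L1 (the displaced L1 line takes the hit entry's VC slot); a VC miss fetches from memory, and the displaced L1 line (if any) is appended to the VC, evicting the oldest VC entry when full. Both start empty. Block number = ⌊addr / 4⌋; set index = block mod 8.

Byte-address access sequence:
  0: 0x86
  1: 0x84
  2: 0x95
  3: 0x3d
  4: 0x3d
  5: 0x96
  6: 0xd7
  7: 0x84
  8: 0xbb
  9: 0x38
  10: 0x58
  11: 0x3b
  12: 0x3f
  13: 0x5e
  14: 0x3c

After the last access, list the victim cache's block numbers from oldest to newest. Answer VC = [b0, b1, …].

#0 0x86→b33/s1 MISS; vc=[]
#1 0x84→b33/s1 L1-HIT; vc=[]
#2 0x95→b37/s5 MISS; vc=[]
#3 0x3d→b15/s7 MISS; vc=[]
#4 0x3d→b15/s7 L1-HIT; vc=[]
#5 0x96→b37/s5 L1-HIT; vc=[]
#6 0xd7→b53/s5 MISS; vc=[37]
#7 0x84→b33/s1 L1-HIT; vc=[37]
#8 0xbb→b46/s6 MISS; vc=[37]
#9 0x38→b14/s6 MISS; vc=[37,46]
#10 0x58→b22/s6 MISS; vc=[37,46,14]
#11 0x3b→b14/s6 VC-HIT; vc=[37,46,22]
#12 0x3f→b15/s7 L1-HIT; vc=[37,46,22]
#13 0x5e→b23/s7 MISS; vc=[37,46,22,15]
#14 0x3c→b15/s7 VC-HIT; vc=[37,46,22,23]

VC = [37, 46, 22, 23]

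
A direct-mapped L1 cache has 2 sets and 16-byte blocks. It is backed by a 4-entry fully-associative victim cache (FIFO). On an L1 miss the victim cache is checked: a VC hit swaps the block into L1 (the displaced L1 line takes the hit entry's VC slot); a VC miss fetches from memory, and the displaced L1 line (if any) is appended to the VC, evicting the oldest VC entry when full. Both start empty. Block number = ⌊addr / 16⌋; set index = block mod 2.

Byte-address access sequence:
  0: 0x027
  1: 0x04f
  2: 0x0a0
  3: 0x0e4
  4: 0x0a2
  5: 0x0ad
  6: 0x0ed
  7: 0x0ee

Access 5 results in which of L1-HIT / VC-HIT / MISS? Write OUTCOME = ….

0: 0x27 (blk 2, set 0) → MISS  vc=[]
1: 0x4f (blk 4, set 0) → MISS  vc=[2]
2: 0xa0 (blk 10, set 0) → MISS  vc=[2, 4]
3: 0xe4 (blk 14, set 0) → MISS  vc=[2, 4, 10]
4: 0xa2 (blk 10, set 0) → VC-HIT  vc=[2, 4, 14]
5: 0xad (blk 10, set 0) → L1-HIT  vc=[2, 4, 14]
6: 0xed (blk 14, set 0) → VC-HIT  vc=[2, 4, 10]
7: 0xee (blk 14, set 0) → L1-HIT  vc=[2, 4, 10]

OUTCOME = L1-HIT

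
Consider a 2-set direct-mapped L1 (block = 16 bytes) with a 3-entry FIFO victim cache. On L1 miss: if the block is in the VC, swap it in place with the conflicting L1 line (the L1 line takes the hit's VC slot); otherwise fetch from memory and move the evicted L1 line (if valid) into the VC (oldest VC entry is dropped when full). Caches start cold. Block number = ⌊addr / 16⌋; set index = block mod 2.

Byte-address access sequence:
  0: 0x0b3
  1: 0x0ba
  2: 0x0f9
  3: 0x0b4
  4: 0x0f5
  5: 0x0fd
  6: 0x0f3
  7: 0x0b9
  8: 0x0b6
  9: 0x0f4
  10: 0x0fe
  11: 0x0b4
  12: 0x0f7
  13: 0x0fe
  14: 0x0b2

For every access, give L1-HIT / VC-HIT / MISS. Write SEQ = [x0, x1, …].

  [0] addr=0xb3 blk=11 s=1: MISS | VC []
  [1] addr=0xba blk=11 s=1: L1-HIT | VC []
  [2] addr=0xf9 blk=15 s=1: MISS | VC [11]
  [3] addr=0xb4 blk=11 s=1: VC-HIT | VC [15]
  [4] addr=0xf5 blk=15 s=1: VC-HIT | VC [11]
  [5] addr=0xfd blk=15 s=1: L1-HIT | VC [11]
  [6] addr=0xf3 blk=15 s=1: L1-HIT | VC [11]
  [7] addr=0xb9 blk=11 s=1: VC-HIT | VC [15]
  [8] addr=0xb6 blk=11 s=1: L1-HIT | VC [15]
  [9] addr=0xf4 blk=15 s=1: VC-HIT | VC [11]
  [10] addr=0xfe blk=15 s=1: L1-HIT | VC [11]
  [11] addr=0xb4 blk=11 s=1: VC-HIT | VC [15]
  [12] addr=0xf7 blk=15 s=1: VC-HIT | VC [11]
  [13] addr=0xfe blk=15 s=1: L1-HIT | VC [11]
  [14] addr=0xb2 blk=11 s=1: VC-HIT | VC [15]

SEQ = [MISS, L1-HIT, MISS, VC-HIT, VC-HIT, L1-HIT, L1-HIT, VC-HIT, L1-HIT, VC-HIT, L1-HIT, VC-HIT, VC-HIT, L1-HIT, VC-HIT]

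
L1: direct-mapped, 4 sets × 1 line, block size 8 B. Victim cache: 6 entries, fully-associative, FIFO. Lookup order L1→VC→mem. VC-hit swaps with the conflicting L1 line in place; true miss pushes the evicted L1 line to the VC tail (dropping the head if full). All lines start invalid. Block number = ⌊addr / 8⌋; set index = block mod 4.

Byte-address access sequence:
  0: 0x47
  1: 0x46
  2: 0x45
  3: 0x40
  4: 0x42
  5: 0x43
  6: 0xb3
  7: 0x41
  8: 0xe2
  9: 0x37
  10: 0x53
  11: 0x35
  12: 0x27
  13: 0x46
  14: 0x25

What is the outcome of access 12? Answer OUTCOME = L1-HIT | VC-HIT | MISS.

0: 0x47 (blk 8, set 0) → MISS  vc=[]
1: 0x46 (blk 8, set 0) → L1-HIT  vc=[]
2: 0x45 (blk 8, set 0) → L1-HIT  vc=[]
3: 0x40 (blk 8, set 0) → L1-HIT  vc=[]
4: 0x42 (blk 8, set 0) → L1-HIT  vc=[]
5: 0x43 (blk 8, set 0) → L1-HIT  vc=[]
6: 0xb3 (blk 22, set 2) → MISS  vc=[]
7: 0x41 (blk 8, set 0) → L1-HIT  vc=[]
8: 0xe2 (blk 28, set 0) → MISS  vc=[8]
9: 0x37 (blk 6, set 2) → MISS  vc=[8, 22]
10: 0x53 (blk 10, set 2) → MISS  vc=[8, 22, 6]
11: 0x35 (blk 6, set 2) → VC-HIT  vc=[8, 22, 10]
12: 0x27 (blk 4, set 0) → MISS  vc=[8, 22, 10, 28]
13: 0x46 (blk 8, set 0) → VC-HIT  vc=[4, 22, 10, 28]
14: 0x25 (blk 4, set 0) → VC-HIT  vc=[8, 22, 10, 28]

OUTCOME = MISS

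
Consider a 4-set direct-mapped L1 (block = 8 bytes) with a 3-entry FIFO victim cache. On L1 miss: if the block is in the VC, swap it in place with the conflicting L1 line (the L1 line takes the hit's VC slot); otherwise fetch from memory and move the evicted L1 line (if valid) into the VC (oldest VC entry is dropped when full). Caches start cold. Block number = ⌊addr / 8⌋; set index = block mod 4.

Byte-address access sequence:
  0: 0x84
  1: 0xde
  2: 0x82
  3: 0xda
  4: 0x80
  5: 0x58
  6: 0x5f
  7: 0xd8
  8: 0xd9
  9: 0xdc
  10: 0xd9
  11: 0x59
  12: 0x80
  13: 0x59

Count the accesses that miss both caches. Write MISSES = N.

0: 0x84 (blk 16, set 0) → MISS  vc=[]
1: 0xde (blk 27, set 3) → MISS  vc=[]
2: 0x82 (blk 16, set 0) → L1-HIT  vc=[]
3: 0xda (blk 27, set 3) → L1-HIT  vc=[]
4: 0x80 (blk 16, set 0) → L1-HIT  vc=[]
5: 0x58 (blk 11, set 3) → MISS  vc=[27]
6: 0x5f (blk 11, set 3) → L1-HIT  vc=[27]
7: 0xd8 (blk 27, set 3) → VC-HIT  vc=[11]
8: 0xd9 (blk 27, set 3) → L1-HIT  vc=[11]
9: 0xdc (blk 27, set 3) → L1-HIT  vc=[11]
10: 0xd9 (blk 27, set 3) → L1-HIT  vc=[11]
11: 0x59 (blk 11, set 3) → VC-HIT  vc=[27]
12: 0x80 (blk 16, set 0) → L1-HIT  vc=[27]
13: 0x59 (blk 11, set 3) → L1-HIT  vc=[27]

MISSES = 3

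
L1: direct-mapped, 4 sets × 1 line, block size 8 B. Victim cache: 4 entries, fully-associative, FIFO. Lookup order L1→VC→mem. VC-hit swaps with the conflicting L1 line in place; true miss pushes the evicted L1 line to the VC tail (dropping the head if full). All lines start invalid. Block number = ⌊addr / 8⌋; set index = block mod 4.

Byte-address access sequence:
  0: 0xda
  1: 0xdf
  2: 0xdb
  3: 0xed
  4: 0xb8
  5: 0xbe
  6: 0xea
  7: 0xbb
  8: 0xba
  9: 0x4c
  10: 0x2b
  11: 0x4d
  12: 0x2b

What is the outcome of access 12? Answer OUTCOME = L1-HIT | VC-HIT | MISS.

OUTCOME = VC-HIT

  [0] addr=0xda blk=27 s=3: MISS | VC []
  [1] addr=0xdf blk=27 s=3: L1-HIT | VC []
  [2] addr=0xdb blk=27 s=3: L1-HIT | VC []
  [3] addr=0xed blk=29 s=1: MISS | VC []
  [4] addr=0xb8 blk=23 s=3: MISS | VC [27]
  [5] addr=0xbe blk=23 s=3: L1-HIT | VC [27]
  [6] addr=0xea blk=29 s=1: L1-HIT | VC [27]
  [7] addr=0xbb blk=23 s=3: L1-HIT | VC [27]
  [8] addr=0xba blk=23 s=3: L1-HIT | VC [27]
  [9] addr=0x4c blk=9 s=1: MISS | VC [27, 29]
  [10] addr=0x2b blk=5 s=1: MISS | VC [27, 29, 9]
  [11] addr=0x4d blk=9 s=1: VC-HIT | VC [27, 29, 5]
  [12] addr=0x2b blk=5 s=1: VC-HIT | VC [27, 29, 9]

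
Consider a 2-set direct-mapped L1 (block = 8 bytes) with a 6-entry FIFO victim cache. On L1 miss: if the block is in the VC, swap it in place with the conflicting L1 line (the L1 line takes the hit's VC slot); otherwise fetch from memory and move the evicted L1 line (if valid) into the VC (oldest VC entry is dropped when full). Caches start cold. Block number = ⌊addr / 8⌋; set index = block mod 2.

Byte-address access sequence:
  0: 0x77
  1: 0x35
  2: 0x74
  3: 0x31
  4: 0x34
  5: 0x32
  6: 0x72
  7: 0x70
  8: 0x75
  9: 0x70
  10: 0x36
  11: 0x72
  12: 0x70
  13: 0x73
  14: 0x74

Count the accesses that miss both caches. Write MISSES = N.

MISSES = 2

  [0] addr=0x77 blk=14 s=0: MISS | VC []
  [1] addr=0x35 blk=6 s=0: MISS | VC [14]
  [2] addr=0x74 blk=14 s=0: VC-HIT | VC [6]
  [3] addr=0x31 blk=6 s=0: VC-HIT | VC [14]
  [4] addr=0x34 blk=6 s=0: L1-HIT | VC [14]
  [5] addr=0x32 blk=6 s=0: L1-HIT | VC [14]
  [6] addr=0x72 blk=14 s=0: VC-HIT | VC [6]
  [7] addr=0x70 blk=14 s=0: L1-HIT | VC [6]
  [8] addr=0x75 blk=14 s=0: L1-HIT | VC [6]
  [9] addr=0x70 blk=14 s=0: L1-HIT | VC [6]
  [10] addr=0x36 blk=6 s=0: VC-HIT | VC [14]
  [11] addr=0x72 blk=14 s=0: VC-HIT | VC [6]
  [12] addr=0x70 blk=14 s=0: L1-HIT | VC [6]
  [13] addr=0x73 blk=14 s=0: L1-HIT | VC [6]
  [14] addr=0x74 blk=14 s=0: L1-HIT | VC [6]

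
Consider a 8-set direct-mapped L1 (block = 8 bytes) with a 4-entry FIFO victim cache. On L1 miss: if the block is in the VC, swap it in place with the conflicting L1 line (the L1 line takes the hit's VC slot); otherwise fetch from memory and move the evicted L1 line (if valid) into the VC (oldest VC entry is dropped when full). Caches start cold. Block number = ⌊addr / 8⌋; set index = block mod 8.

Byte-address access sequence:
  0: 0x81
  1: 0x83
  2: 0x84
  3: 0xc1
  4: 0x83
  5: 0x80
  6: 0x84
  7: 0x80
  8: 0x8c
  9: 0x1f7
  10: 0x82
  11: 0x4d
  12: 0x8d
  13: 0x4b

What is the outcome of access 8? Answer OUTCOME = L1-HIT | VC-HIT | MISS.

OUTCOME = MISS

#0 0x81→b16/s0 MISS; vc=[]
#1 0x83→b16/s0 L1-HIT; vc=[]
#2 0x84→b16/s0 L1-HIT; vc=[]
#3 0xc1→b24/s0 MISS; vc=[16]
#4 0x83→b16/s0 VC-HIT; vc=[24]
#5 0x80→b16/s0 L1-HIT; vc=[24]
#6 0x84→b16/s0 L1-HIT; vc=[24]
#7 0x80→b16/s0 L1-HIT; vc=[24]
#8 0x8c→b17/s1 MISS; vc=[24]
#9 0x1f7→b62/s6 MISS; vc=[24]
#10 0x82→b16/s0 L1-HIT; vc=[24]
#11 0x4d→b9/s1 MISS; vc=[24,17]
#12 0x8d→b17/s1 VC-HIT; vc=[24,9]
#13 0x4b→b9/s1 VC-HIT; vc=[24,17]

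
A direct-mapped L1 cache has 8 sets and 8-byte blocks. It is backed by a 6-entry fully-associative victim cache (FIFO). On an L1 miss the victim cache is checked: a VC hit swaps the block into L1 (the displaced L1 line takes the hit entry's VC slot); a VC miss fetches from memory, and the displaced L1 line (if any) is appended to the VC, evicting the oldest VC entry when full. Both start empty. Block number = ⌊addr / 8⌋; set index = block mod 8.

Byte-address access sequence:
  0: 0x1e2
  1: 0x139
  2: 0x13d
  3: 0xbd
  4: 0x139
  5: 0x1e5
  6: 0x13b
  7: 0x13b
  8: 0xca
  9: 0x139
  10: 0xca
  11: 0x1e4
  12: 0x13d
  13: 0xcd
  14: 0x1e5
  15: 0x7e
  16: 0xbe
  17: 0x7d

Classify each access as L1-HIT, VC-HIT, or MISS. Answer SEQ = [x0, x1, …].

SEQ = [MISS, MISS, L1-HIT, MISS, VC-HIT, L1-HIT, L1-HIT, L1-HIT, MISS, L1-HIT, L1-HIT, L1-HIT, L1-HIT, L1-HIT, L1-HIT, MISS, VC-HIT, VC-HIT]

#0 0x1e2→b60/s4 MISS; vc=[]
#1 0x139→b39/s7 MISS; vc=[]
#2 0x13d→b39/s7 L1-HIT; vc=[]
#3 0xbd→b23/s7 MISS; vc=[39]
#4 0x139→b39/s7 VC-HIT; vc=[23]
#5 0x1e5→b60/s4 L1-HIT; vc=[23]
#6 0x13b→b39/s7 L1-HIT; vc=[23]
#7 0x13b→b39/s7 L1-HIT; vc=[23]
#8 0xca→b25/s1 MISS; vc=[23]
#9 0x139→b39/s7 L1-HIT; vc=[23]
#10 0xca→b25/s1 L1-HIT; vc=[23]
#11 0x1e4→b60/s4 L1-HIT; vc=[23]
#12 0x13d→b39/s7 L1-HIT; vc=[23]
#13 0xcd→b25/s1 L1-HIT; vc=[23]
#14 0x1e5→b60/s4 L1-HIT; vc=[23]
#15 0x7e→b15/s7 MISS; vc=[23,39]
#16 0xbe→b23/s7 VC-HIT; vc=[15,39]
#17 0x7d→b15/s7 VC-HIT; vc=[23,39]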